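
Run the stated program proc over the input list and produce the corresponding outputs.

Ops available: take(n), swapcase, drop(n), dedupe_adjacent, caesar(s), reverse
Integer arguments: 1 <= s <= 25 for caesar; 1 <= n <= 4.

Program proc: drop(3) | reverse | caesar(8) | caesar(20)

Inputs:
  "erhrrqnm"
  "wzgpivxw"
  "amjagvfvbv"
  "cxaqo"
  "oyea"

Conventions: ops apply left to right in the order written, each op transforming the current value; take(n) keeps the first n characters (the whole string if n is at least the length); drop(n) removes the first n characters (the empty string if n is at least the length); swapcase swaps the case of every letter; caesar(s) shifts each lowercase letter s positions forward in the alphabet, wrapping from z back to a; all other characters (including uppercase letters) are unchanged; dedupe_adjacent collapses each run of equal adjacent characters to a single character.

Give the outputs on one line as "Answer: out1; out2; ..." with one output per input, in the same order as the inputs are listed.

"opstt"; "yzxkr"; "xdxhxic"; "qs"; "c"

Execution, op by op:
  "erhrrqnm" -> "rrqnm" -> "mnqrr" -> "uvyzz" -> "opstt"
  "wzgpivxw" -> "pivxw" -> "wxvip" -> "efdqx" -> "yzxkr"
  "amjagvfvbv" -> "agvfvbv" -> "vbvfvga" -> "djdndoi" -> "xdxhxic"
  "cxaqo" -> "qo" -> "oq" -> "wy" -> "qs"
  "oyea" -> "a" -> "a" -> "i" -> "c"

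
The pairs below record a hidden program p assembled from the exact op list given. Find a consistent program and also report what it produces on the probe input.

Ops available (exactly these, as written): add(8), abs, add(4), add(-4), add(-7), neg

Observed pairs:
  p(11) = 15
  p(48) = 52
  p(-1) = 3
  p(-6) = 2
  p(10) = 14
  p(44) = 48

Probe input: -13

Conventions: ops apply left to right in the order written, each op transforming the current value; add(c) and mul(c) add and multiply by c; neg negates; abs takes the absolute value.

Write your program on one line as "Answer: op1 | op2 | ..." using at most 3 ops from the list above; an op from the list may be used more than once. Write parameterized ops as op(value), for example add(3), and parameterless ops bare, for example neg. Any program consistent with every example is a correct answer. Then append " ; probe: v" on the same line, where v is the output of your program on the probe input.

add(8) | add(-4) | abs ; probe: 9

Check, running the answer program on each example:
  11 -> 19 -> 15 -> 15
  48 -> 56 -> 52 -> 52
  -1 -> 7 -> 3 -> 3
  -6 -> 2 -> -2 -> 2
  10 -> 18 -> 14 -> 14
  44 -> 52 -> 48 -> 48
  probe: -13 -> -5 -> -9 -> 9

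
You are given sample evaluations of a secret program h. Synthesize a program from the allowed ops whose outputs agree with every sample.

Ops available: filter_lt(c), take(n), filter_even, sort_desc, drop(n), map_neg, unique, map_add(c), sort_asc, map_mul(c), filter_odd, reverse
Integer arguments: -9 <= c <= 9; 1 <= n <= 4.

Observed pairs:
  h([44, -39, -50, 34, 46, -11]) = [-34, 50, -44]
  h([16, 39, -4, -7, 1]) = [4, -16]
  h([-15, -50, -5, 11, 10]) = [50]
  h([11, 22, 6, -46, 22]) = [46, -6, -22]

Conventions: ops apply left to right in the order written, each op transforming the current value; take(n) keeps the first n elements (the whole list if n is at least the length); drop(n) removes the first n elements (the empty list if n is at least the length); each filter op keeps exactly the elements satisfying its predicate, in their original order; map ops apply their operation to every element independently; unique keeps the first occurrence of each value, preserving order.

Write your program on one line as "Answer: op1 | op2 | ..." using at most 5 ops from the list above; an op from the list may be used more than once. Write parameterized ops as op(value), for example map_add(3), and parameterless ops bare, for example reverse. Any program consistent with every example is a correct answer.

map_neg | take(4) | filter_even | reverse

Check, running the answer program on each example:
  [44, -39, -50, 34, 46, -11] -> [-44, 39, 50, -34, -46, 11] -> [-44, 39, 50, -34] -> [-44, 50, -34] -> [-34, 50, -44]
  [16, 39, -4, -7, 1] -> [-16, -39, 4, 7, -1] -> [-16, -39, 4, 7] -> [-16, 4] -> [4, -16]
  [-15, -50, -5, 11, 10] -> [15, 50, 5, -11, -10] -> [15, 50, 5, -11] -> [50] -> [50]
  [11, 22, 6, -46, 22] -> [-11, -22, -6, 46, -22] -> [-11, -22, -6, 46] -> [-22, -6, 46] -> [46, -6, -22]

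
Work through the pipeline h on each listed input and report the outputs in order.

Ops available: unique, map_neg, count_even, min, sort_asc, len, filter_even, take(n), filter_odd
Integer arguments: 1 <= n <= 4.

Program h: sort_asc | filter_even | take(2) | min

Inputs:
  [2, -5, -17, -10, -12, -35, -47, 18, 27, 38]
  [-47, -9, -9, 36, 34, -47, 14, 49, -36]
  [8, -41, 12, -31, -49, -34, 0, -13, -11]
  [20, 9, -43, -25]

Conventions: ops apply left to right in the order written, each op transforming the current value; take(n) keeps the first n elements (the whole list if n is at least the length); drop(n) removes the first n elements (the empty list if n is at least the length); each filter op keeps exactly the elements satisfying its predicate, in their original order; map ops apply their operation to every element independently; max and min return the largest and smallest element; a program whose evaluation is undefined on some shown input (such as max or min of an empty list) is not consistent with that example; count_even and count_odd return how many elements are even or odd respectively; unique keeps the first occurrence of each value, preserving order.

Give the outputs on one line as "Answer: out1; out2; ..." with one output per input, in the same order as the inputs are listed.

-12; -36; -34; 20

Execution, op by op:
  [2, -5, -17, -10, -12, -35, -47, 18, 27, 38] -> [-47, -35, -17, -12, -10, -5, 2, 18, 27, 38] -> [-12, -10, 2, 18, 38] -> [-12, -10] -> -12
  [-47, -9, -9, 36, 34, -47, 14, 49, -36] -> [-47, -47, -36, -9, -9, 14, 34, 36, 49] -> [-36, 14, 34, 36] -> [-36, 14] -> -36
  [8, -41, 12, -31, -49, -34, 0, -13, -11] -> [-49, -41, -34, -31, -13, -11, 0, 8, 12] -> [-34, 0, 8, 12] -> [-34, 0] -> -34
  [20, 9, -43, -25] -> [-43, -25, 9, 20] -> [20] -> [20] -> 20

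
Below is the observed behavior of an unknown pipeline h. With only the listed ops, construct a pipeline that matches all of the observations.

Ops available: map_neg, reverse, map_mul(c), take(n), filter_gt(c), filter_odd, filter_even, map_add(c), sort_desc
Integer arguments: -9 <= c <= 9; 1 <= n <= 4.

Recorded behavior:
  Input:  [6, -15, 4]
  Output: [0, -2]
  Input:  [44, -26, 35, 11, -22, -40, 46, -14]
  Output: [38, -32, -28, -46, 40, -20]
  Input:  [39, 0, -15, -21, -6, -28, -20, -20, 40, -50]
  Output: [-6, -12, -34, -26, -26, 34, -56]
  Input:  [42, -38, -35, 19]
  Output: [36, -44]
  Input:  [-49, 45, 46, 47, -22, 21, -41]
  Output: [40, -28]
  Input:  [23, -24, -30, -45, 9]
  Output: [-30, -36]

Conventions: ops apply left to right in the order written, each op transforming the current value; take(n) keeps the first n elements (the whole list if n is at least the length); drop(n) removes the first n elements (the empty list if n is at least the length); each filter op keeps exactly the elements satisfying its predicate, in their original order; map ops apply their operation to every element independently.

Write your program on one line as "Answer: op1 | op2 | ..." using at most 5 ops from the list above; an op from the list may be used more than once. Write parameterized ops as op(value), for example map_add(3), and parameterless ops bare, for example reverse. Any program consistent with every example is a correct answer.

map_neg | filter_even | map_neg | map_add(-6)

Check, running the answer program on each example:
  [6, -15, 4] -> [-6, 15, -4] -> [-6, -4] -> [6, 4] -> [0, -2]
  [44, -26, 35, 11, -22, -40, 46, -14] -> [-44, 26, -35, -11, 22, 40, -46, 14] -> [-44, 26, 22, 40, -46, 14] -> [44, -26, -22, -40, 46, -14] -> [38, -32, -28, -46, 40, -20]
  [39, 0, -15, -21, -6, -28, -20, -20, 40, -50] -> [-39, 0, 15, 21, 6, 28, 20, 20, -40, 50] -> [0, 6, 28, 20, 20, -40, 50] -> [0, -6, -28, -20, -20, 40, -50] -> [-6, -12, -34, -26, -26, 34, -56]
  [42, -38, -35, 19] -> [-42, 38, 35, -19] -> [-42, 38] -> [42, -38] -> [36, -44]
  [-49, 45, 46, 47, -22, 21, -41] -> [49, -45, -46, -47, 22, -21, 41] -> [-46, 22] -> [46, -22] -> [40, -28]
  [23, -24, -30, -45, 9] -> [-23, 24, 30, 45, -9] -> [24, 30] -> [-24, -30] -> [-30, -36]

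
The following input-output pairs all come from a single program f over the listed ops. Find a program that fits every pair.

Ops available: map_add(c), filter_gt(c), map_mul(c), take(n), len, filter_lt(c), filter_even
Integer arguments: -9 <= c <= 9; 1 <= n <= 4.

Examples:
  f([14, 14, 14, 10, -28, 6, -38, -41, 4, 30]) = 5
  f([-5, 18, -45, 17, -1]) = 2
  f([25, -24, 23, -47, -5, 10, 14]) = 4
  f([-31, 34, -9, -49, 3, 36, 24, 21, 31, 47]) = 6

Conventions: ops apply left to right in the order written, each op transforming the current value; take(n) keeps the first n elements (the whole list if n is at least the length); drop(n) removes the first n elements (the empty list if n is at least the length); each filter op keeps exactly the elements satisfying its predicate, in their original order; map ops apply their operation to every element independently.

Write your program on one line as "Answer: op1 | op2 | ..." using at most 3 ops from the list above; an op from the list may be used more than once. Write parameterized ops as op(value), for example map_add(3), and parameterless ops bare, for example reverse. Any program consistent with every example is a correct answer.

filter_gt(7) | map_add(7) | len

Check, running the answer program on each example:
  [14, 14, 14, 10, -28, 6, -38, -41, 4, 30] -> [14, 14, 14, 10, 30] -> [21, 21, 21, 17, 37] -> 5
  [-5, 18, -45, 17, -1] -> [18, 17] -> [25, 24] -> 2
  [25, -24, 23, -47, -5, 10, 14] -> [25, 23, 10, 14] -> [32, 30, 17, 21] -> 4
  [-31, 34, -9, -49, 3, 36, 24, 21, 31, 47] -> [34, 36, 24, 21, 31, 47] -> [41, 43, 31, 28, 38, 54] -> 6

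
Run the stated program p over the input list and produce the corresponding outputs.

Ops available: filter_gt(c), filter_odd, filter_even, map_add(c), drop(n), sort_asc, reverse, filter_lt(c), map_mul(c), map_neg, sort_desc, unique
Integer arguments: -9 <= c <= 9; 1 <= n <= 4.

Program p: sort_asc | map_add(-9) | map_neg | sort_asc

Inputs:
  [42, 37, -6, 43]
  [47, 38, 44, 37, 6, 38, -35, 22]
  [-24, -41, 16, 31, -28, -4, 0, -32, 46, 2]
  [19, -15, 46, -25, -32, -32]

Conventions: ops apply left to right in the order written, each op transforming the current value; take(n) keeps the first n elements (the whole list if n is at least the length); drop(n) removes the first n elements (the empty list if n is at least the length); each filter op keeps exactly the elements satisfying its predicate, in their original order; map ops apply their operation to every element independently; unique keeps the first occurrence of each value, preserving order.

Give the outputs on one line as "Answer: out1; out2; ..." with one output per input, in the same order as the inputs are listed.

Execution, op by op:
  [42, 37, -6, 43] -> [-6, 37, 42, 43] -> [-15, 28, 33, 34] -> [15, -28, -33, -34] -> [-34, -33, -28, 15]
  [47, 38, 44, 37, 6, 38, -35, 22] -> [-35, 6, 22, 37, 38, 38, 44, 47] -> [-44, -3, 13, 28, 29, 29, 35, 38] -> [44, 3, -13, -28, -29, -29, -35, -38] -> [-38, -35, -29, -29, -28, -13, 3, 44]
  [-24, -41, 16, 31, -28, -4, 0, -32, 46, 2] -> [-41, -32, -28, -24, -4, 0, 2, 16, 31, 46] -> [-50, -41, -37, -33, -13, -9, -7, 7, 22, 37] -> [50, 41, 37, 33, 13, 9, 7, -7, -22, -37] -> [-37, -22, -7, 7, 9, 13, 33, 37, 41, 50]
  [19, -15, 46, -25, -32, -32] -> [-32, -32, -25, -15, 19, 46] -> [-41, -41, -34, -24, 10, 37] -> [41, 41, 34, 24, -10, -37] -> [-37, -10, 24, 34, 41, 41]

[-34, -33, -28, 15]; [-38, -35, -29, -29, -28, -13, 3, 44]; [-37, -22, -7, 7, 9, 13, 33, 37, 41, 50]; [-37, -10, 24, 34, 41, 41]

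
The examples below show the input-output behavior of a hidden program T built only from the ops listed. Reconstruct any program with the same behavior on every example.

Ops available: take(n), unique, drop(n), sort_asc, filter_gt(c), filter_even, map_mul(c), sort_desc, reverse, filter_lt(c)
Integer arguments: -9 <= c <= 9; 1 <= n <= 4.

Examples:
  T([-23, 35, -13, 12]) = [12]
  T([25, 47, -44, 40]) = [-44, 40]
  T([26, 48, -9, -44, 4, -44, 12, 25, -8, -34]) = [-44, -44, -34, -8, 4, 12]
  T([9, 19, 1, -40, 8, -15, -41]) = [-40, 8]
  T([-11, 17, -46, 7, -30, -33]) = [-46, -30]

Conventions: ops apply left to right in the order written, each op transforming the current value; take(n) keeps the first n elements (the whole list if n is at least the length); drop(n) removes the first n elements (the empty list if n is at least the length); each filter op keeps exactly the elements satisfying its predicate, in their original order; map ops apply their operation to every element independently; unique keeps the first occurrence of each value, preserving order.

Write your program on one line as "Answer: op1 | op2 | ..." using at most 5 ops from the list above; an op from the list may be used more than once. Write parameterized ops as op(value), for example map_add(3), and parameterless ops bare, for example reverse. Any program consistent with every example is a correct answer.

drop(2) | sort_desc | sort_asc | filter_even

Check, running the answer program on each example:
  [-23, 35, -13, 12] -> [-13, 12] -> [12, -13] -> [-13, 12] -> [12]
  [25, 47, -44, 40] -> [-44, 40] -> [40, -44] -> [-44, 40] -> [-44, 40]
  [26, 48, -9, -44, 4, -44, 12, 25, -8, -34] -> [-9, -44, 4, -44, 12, 25, -8, -34] -> [25, 12, 4, -8, -9, -34, -44, -44] -> [-44, -44, -34, -9, -8, 4, 12, 25] -> [-44, -44, -34, -8, 4, 12]
  [9, 19, 1, -40, 8, -15, -41] -> [1, -40, 8, -15, -41] -> [8, 1, -15, -40, -41] -> [-41, -40, -15, 1, 8] -> [-40, 8]
  [-11, 17, -46, 7, -30, -33] -> [-46, 7, -30, -33] -> [7, -30, -33, -46] -> [-46, -33, -30, 7] -> [-46, -30]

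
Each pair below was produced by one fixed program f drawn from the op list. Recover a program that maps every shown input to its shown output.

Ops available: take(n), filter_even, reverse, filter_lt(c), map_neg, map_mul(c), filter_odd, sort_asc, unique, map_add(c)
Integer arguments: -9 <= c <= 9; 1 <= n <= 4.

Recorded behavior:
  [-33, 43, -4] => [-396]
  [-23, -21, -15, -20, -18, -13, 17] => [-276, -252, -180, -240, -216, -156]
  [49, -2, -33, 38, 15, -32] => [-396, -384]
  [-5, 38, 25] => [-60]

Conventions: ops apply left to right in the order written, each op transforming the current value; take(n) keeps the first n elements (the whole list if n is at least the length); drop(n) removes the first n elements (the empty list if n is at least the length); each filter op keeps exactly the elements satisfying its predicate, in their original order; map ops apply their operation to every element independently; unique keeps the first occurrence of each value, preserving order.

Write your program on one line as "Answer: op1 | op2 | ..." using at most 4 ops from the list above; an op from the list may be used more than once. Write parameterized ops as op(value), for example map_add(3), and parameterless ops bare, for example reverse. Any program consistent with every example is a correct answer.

filter_lt(-4) | map_mul(2) | map_mul(6)

Check, running the answer program on each example:
  [-33, 43, -4] -> [-33] -> [-66] -> [-396]
  [-23, -21, -15, -20, -18, -13, 17] -> [-23, -21, -15, -20, -18, -13] -> [-46, -42, -30, -40, -36, -26] -> [-276, -252, -180, -240, -216, -156]
  [49, -2, -33, 38, 15, -32] -> [-33, -32] -> [-66, -64] -> [-396, -384]
  [-5, 38, 25] -> [-5] -> [-10] -> [-60]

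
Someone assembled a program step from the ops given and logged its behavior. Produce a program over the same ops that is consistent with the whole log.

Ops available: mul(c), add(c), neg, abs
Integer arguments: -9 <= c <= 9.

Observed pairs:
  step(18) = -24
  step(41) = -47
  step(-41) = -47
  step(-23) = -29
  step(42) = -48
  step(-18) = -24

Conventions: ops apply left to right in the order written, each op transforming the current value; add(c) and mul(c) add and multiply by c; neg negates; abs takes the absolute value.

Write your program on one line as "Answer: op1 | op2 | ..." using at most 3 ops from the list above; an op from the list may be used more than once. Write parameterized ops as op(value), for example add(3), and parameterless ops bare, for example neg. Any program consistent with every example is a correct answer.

abs | neg | add(-6)

Check, running the answer program on each example:
  18 -> 18 -> -18 -> -24
  41 -> 41 -> -41 -> -47
  -41 -> 41 -> -41 -> -47
  -23 -> 23 -> -23 -> -29
  42 -> 42 -> -42 -> -48
  -18 -> 18 -> -18 -> -24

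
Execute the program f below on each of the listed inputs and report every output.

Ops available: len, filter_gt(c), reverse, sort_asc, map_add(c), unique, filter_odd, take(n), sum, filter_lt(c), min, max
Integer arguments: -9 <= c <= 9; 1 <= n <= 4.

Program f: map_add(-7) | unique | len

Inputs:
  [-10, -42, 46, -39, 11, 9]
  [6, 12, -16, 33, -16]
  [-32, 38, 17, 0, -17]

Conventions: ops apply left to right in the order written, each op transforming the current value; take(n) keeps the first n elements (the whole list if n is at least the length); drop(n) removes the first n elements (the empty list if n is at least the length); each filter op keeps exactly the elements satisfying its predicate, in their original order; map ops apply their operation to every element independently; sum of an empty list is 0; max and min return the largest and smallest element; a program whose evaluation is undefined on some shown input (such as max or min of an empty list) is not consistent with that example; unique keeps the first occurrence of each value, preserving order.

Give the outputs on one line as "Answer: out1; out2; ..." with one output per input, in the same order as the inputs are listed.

6; 4; 5

Execution, op by op:
  [-10, -42, 46, -39, 11, 9] -> [-17, -49, 39, -46, 4, 2] -> [-17, -49, 39, -46, 4, 2] -> 6
  [6, 12, -16, 33, -16] -> [-1, 5, -23, 26, -23] -> [-1, 5, -23, 26] -> 4
  [-32, 38, 17, 0, -17] -> [-39, 31, 10, -7, -24] -> [-39, 31, 10, -7, -24] -> 5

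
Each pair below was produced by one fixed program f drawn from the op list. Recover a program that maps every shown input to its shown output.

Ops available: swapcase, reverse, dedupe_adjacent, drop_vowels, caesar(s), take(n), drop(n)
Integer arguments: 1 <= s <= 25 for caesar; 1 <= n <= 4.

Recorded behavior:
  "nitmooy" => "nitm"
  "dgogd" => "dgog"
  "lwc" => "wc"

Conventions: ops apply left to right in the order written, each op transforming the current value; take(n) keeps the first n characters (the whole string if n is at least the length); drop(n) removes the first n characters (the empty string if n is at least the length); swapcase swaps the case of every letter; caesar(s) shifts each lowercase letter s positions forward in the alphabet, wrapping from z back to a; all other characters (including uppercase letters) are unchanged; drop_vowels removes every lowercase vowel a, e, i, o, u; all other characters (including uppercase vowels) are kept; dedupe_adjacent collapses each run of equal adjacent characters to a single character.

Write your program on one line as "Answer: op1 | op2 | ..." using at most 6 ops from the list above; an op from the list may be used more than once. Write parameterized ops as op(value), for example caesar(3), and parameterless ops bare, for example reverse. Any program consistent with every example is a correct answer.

caesar(3) | drop_vowels | dedupe_adjacent | take(4) | caesar(23)

Check, running the answer program on each example:
  "nitmooy" -> "qlwprrb" -> "qlwprrb" -> "qlwprb" -> "qlwp" -> "nitm"
  "dgogd" -> "gjrjg" -> "gjrjg" -> "gjrjg" -> "gjrj" -> "dgog"
  "lwc" -> "ozf" -> "zf" -> "zf" -> "zf" -> "wc"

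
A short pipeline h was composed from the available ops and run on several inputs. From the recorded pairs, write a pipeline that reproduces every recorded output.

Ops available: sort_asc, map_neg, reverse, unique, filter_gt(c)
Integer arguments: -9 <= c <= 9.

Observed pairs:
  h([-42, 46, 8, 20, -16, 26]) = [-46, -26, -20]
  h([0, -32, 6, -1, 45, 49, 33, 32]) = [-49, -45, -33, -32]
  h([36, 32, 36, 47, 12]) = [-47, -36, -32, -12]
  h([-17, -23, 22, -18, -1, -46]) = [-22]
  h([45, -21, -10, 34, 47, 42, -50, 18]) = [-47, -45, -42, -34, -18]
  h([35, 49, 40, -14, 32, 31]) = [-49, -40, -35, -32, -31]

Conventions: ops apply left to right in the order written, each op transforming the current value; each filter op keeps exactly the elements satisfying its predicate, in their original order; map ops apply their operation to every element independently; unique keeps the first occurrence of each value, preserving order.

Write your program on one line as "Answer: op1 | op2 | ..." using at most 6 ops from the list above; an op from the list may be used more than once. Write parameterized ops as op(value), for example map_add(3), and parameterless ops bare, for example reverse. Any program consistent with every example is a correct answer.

unique | filter_gt(-1) | filter_gt(8) | map_neg | sort_asc

Check, running the answer program on each example:
  [-42, 46, 8, 20, -16, 26] -> [-42, 46, 8, 20, -16, 26] -> [46, 8, 20, 26] -> [46, 20, 26] -> [-46, -20, -26] -> [-46, -26, -20]
  [0, -32, 6, -1, 45, 49, 33, 32] -> [0, -32, 6, -1, 45, 49, 33, 32] -> [0, 6, 45, 49, 33, 32] -> [45, 49, 33, 32] -> [-45, -49, -33, -32] -> [-49, -45, -33, -32]
  [36, 32, 36, 47, 12] -> [36, 32, 47, 12] -> [36, 32, 47, 12] -> [36, 32, 47, 12] -> [-36, -32, -47, -12] -> [-47, -36, -32, -12]
  [-17, -23, 22, -18, -1, -46] -> [-17, -23, 22, -18, -1, -46] -> [22] -> [22] -> [-22] -> [-22]
  [45, -21, -10, 34, 47, 42, -50, 18] -> [45, -21, -10, 34, 47, 42, -50, 18] -> [45, 34, 47, 42, 18] -> [45, 34, 47, 42, 18] -> [-45, -34, -47, -42, -18] -> [-47, -45, -42, -34, -18]
  [35, 49, 40, -14, 32, 31] -> [35, 49, 40, -14, 32, 31] -> [35, 49, 40, 32, 31] -> [35, 49, 40, 32, 31] -> [-35, -49, -40, -32, -31] -> [-49, -40, -35, -32, -31]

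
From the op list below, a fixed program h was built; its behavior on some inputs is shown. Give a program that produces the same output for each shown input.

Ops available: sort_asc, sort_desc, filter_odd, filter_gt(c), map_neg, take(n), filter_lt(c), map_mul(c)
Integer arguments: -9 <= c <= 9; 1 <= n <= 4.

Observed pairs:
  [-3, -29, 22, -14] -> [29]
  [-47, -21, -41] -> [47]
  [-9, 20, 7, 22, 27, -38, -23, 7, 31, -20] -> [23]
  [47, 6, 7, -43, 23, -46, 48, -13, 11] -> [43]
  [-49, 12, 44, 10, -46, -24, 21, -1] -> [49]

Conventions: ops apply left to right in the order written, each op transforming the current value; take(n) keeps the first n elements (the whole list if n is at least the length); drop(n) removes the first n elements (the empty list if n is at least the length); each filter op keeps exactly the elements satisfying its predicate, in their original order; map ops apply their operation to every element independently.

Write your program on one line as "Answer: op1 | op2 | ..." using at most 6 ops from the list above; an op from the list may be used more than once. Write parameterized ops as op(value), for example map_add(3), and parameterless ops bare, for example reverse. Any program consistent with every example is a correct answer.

filter_lt(8) | sort_asc | filter_odd | filter_lt(4) | take(1) | map_neg

Check, running the answer program on each example:
  [-3, -29, 22, -14] -> [-3, -29, -14] -> [-29, -14, -3] -> [-29, -3] -> [-29, -3] -> [-29] -> [29]
  [-47, -21, -41] -> [-47, -21, -41] -> [-47, -41, -21] -> [-47, -41, -21] -> [-47, -41, -21] -> [-47] -> [47]
  [-9, 20, 7, 22, 27, -38, -23, 7, 31, -20] -> [-9, 7, -38, -23, 7, -20] -> [-38, -23, -20, -9, 7, 7] -> [-23, -9, 7, 7] -> [-23, -9] -> [-23] -> [23]
  [47, 6, 7, -43, 23, -46, 48, -13, 11] -> [6, 7, -43, -46, -13] -> [-46, -43, -13, 6, 7] -> [-43, -13, 7] -> [-43, -13] -> [-43] -> [43]
  [-49, 12, 44, 10, -46, -24, 21, -1] -> [-49, -46, -24, -1] -> [-49, -46, -24, -1] -> [-49, -1] -> [-49, -1] -> [-49] -> [49]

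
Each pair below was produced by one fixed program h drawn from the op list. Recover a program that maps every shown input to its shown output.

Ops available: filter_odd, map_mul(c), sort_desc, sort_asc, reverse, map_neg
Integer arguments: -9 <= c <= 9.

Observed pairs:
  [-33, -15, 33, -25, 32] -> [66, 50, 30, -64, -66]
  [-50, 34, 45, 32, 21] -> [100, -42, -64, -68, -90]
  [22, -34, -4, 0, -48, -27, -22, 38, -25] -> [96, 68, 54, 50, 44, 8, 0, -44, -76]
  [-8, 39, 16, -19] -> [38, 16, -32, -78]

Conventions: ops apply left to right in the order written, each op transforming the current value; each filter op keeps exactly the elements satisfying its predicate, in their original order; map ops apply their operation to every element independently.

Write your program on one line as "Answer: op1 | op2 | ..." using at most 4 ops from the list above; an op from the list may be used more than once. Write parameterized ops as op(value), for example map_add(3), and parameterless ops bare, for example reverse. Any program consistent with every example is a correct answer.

map_neg | sort_desc | map_mul(2)

Check, running the answer program on each example:
  [-33, -15, 33, -25, 32] -> [33, 15, -33, 25, -32] -> [33, 25, 15, -32, -33] -> [66, 50, 30, -64, -66]
  [-50, 34, 45, 32, 21] -> [50, -34, -45, -32, -21] -> [50, -21, -32, -34, -45] -> [100, -42, -64, -68, -90]
  [22, -34, -4, 0, -48, -27, -22, 38, -25] -> [-22, 34, 4, 0, 48, 27, 22, -38, 25] -> [48, 34, 27, 25, 22, 4, 0, -22, -38] -> [96, 68, 54, 50, 44, 8, 0, -44, -76]
  [-8, 39, 16, -19] -> [8, -39, -16, 19] -> [19, 8, -16, -39] -> [38, 16, -32, -78]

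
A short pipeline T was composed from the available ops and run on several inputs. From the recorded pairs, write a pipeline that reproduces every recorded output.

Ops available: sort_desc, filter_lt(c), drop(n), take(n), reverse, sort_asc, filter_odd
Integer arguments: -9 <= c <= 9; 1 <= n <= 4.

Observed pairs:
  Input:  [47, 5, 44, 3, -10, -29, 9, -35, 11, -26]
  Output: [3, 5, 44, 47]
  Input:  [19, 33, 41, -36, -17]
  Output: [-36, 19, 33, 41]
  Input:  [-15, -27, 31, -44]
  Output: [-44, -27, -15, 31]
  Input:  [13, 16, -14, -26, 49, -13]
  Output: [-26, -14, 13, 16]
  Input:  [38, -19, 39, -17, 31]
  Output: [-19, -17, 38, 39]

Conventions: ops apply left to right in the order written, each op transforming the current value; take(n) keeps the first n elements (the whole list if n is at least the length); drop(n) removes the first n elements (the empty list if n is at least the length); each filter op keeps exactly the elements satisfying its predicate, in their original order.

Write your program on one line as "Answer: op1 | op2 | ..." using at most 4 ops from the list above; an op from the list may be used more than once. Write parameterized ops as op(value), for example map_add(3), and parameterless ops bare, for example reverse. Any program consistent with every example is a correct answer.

take(4) | reverse | sort_asc

Check, running the answer program on each example:
  [47, 5, 44, 3, -10, -29, 9, -35, 11, -26] -> [47, 5, 44, 3] -> [3, 44, 5, 47] -> [3, 5, 44, 47]
  [19, 33, 41, -36, -17] -> [19, 33, 41, -36] -> [-36, 41, 33, 19] -> [-36, 19, 33, 41]
  [-15, -27, 31, -44] -> [-15, -27, 31, -44] -> [-44, 31, -27, -15] -> [-44, -27, -15, 31]
  [13, 16, -14, -26, 49, -13] -> [13, 16, -14, -26] -> [-26, -14, 16, 13] -> [-26, -14, 13, 16]
  [38, -19, 39, -17, 31] -> [38, -19, 39, -17] -> [-17, 39, -19, 38] -> [-19, -17, 38, 39]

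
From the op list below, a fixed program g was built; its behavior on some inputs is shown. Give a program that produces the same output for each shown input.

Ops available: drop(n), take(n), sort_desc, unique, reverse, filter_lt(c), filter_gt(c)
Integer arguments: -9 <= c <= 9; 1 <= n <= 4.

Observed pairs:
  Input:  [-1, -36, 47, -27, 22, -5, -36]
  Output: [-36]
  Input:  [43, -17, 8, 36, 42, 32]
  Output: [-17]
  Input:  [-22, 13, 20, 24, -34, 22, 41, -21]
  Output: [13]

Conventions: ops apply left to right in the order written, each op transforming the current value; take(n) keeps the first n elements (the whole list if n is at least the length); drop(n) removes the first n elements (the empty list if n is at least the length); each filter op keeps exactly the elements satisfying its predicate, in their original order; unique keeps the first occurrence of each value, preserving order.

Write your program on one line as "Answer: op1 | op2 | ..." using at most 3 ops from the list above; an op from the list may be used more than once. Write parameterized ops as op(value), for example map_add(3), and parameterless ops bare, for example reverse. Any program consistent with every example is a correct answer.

drop(1) | take(3) | take(1)

Check, running the answer program on each example:
  [-1, -36, 47, -27, 22, -5, -36] -> [-36, 47, -27, 22, -5, -36] -> [-36, 47, -27] -> [-36]
  [43, -17, 8, 36, 42, 32] -> [-17, 8, 36, 42, 32] -> [-17, 8, 36] -> [-17]
  [-22, 13, 20, 24, -34, 22, 41, -21] -> [13, 20, 24, -34, 22, 41, -21] -> [13, 20, 24] -> [13]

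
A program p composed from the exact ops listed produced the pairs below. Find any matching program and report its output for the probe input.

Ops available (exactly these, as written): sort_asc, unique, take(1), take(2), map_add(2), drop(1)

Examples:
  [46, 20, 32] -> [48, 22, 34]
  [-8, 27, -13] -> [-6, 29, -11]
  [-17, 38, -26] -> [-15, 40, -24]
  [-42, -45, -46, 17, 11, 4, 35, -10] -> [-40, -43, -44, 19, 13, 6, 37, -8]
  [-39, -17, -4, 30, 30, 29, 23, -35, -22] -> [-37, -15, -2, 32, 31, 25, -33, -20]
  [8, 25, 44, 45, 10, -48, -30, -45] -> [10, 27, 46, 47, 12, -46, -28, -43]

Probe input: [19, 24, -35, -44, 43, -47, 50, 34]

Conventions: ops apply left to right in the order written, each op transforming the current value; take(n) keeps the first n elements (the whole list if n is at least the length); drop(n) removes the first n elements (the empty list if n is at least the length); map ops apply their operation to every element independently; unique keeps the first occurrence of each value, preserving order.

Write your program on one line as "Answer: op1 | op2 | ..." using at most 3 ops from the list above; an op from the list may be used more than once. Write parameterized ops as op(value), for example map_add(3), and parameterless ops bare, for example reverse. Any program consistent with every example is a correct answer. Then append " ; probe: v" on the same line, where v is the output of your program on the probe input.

map_add(2) | unique ; probe: [21, 26, -33, -42, 45, -45, 52, 36]

Check, running the answer program on each example:
  [46, 20, 32] -> [48, 22, 34] -> [48, 22, 34]
  [-8, 27, -13] -> [-6, 29, -11] -> [-6, 29, -11]
  [-17, 38, -26] -> [-15, 40, -24] -> [-15, 40, -24]
  [-42, -45, -46, 17, 11, 4, 35, -10] -> [-40, -43, -44, 19, 13, 6, 37, -8] -> [-40, -43, -44, 19, 13, 6, 37, -8]
  [-39, -17, -4, 30, 30, 29, 23, -35, -22] -> [-37, -15, -2, 32, 32, 31, 25, -33, -20] -> [-37, -15, -2, 32, 31, 25, -33, -20]
  [8, 25, 44, 45, 10, -48, -30, -45] -> [10, 27, 46, 47, 12, -46, -28, -43] -> [10, 27, 46, 47, 12, -46, -28, -43]
  probe: [19, 24, -35, -44, 43, -47, 50, 34] -> [21, 26, -33, -42, 45, -45, 52, 36] -> [21, 26, -33, -42, 45, -45, 52, 36]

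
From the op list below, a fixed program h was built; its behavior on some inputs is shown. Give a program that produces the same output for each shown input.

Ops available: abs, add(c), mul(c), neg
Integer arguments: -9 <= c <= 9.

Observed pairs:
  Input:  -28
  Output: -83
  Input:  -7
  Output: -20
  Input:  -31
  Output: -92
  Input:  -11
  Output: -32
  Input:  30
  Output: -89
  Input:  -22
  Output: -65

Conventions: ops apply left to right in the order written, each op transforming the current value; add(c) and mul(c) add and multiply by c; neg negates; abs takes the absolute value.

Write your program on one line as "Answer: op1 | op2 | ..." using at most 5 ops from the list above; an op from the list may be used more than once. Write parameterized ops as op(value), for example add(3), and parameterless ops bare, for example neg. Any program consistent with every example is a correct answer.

mul(3) | neg | abs | neg | add(1)

Check, running the answer program on each example:
  -28 -> -84 -> 84 -> 84 -> -84 -> -83
  -7 -> -21 -> 21 -> 21 -> -21 -> -20
  -31 -> -93 -> 93 -> 93 -> -93 -> -92
  -11 -> -33 -> 33 -> 33 -> -33 -> -32
  30 -> 90 -> -90 -> 90 -> -90 -> -89
  -22 -> -66 -> 66 -> 66 -> -66 -> -65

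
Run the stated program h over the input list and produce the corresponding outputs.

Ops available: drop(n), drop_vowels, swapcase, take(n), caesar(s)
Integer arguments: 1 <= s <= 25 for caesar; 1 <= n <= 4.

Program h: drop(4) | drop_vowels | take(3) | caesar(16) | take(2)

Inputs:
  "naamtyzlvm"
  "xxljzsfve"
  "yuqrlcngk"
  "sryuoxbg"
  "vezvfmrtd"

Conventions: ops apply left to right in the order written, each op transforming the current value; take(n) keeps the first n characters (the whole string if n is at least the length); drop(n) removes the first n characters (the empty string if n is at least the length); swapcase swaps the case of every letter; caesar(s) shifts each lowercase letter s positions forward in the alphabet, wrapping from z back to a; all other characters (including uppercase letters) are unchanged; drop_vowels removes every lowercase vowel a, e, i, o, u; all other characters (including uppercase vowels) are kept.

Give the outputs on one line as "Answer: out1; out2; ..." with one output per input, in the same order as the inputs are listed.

"jo"; "pi"; "bs"; "nr"; "vc"

Execution, op by op:
  "naamtyzlvm" -> "tyzlvm" -> "tyzlvm" -> "tyz" -> "jop" -> "jo"
  "xxljzsfve" -> "zsfve" -> "zsfv" -> "zsf" -> "piv" -> "pi"
  "yuqrlcngk" -> "lcngk" -> "lcngk" -> "lcn" -> "bsd" -> "bs"
  "sryuoxbg" -> "oxbg" -> "xbg" -> "xbg" -> "nrw" -> "nr"
  "vezvfmrtd" -> "fmrtd" -> "fmrtd" -> "fmr" -> "vch" -> "vc"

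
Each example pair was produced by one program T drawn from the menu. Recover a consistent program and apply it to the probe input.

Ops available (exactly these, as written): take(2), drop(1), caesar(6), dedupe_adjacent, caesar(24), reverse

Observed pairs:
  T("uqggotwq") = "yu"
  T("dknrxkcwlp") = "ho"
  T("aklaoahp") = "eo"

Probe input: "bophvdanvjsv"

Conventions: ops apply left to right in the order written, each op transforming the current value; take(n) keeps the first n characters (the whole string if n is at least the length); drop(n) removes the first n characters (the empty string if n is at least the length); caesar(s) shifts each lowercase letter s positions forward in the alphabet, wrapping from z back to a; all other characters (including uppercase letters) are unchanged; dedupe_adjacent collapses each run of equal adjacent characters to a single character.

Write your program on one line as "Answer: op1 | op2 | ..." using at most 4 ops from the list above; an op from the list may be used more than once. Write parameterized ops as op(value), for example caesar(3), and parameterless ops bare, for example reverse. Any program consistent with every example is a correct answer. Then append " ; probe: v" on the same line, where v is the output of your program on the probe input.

caesar(6) | caesar(24) | take(2) ; probe: "fs"

Check, running the answer program on each example:
  "uqggotwq" -> "awmmuzcw" -> "yukksxau" -> "yu"
  "dknrxkcwlp" -> "jqtxdqicrv" -> "horvbogapt" -> "ho"
  "aklaoahp" -> "gqrgugnv" -> "eopeselt" -> "eo"
  probe: "bophvdanvjsv" -> "huvnbjgtbpyb" -> "fstlzherznwz" -> "fs"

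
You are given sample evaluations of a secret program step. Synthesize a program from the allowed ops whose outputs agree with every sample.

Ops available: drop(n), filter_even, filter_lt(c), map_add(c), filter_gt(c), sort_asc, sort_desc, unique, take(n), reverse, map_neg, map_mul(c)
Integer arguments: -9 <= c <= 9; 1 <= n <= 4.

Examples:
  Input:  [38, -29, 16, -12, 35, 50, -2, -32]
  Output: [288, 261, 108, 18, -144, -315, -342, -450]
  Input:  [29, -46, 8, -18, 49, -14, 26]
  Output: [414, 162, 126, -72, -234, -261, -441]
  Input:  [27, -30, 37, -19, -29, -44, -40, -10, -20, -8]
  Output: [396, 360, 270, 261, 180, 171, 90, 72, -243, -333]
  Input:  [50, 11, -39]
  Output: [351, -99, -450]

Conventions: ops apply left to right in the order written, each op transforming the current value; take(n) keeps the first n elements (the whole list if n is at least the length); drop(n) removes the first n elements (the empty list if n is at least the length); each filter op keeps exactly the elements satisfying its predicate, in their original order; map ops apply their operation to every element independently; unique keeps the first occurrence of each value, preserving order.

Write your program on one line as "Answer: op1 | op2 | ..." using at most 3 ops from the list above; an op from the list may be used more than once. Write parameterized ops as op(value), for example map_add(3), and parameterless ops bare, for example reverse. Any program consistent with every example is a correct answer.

map_neg | map_mul(9) | sort_desc

Check, running the answer program on each example:
  [38, -29, 16, -12, 35, 50, -2, -32] -> [-38, 29, -16, 12, -35, -50, 2, 32] -> [-342, 261, -144, 108, -315, -450, 18, 288] -> [288, 261, 108, 18, -144, -315, -342, -450]
  [29, -46, 8, -18, 49, -14, 26] -> [-29, 46, -8, 18, -49, 14, -26] -> [-261, 414, -72, 162, -441, 126, -234] -> [414, 162, 126, -72, -234, -261, -441]
  [27, -30, 37, -19, -29, -44, -40, -10, -20, -8] -> [-27, 30, -37, 19, 29, 44, 40, 10, 20, 8] -> [-243, 270, -333, 171, 261, 396, 360, 90, 180, 72] -> [396, 360, 270, 261, 180, 171, 90, 72, -243, -333]
  [50, 11, -39] -> [-50, -11, 39] -> [-450, -99, 351] -> [351, -99, -450]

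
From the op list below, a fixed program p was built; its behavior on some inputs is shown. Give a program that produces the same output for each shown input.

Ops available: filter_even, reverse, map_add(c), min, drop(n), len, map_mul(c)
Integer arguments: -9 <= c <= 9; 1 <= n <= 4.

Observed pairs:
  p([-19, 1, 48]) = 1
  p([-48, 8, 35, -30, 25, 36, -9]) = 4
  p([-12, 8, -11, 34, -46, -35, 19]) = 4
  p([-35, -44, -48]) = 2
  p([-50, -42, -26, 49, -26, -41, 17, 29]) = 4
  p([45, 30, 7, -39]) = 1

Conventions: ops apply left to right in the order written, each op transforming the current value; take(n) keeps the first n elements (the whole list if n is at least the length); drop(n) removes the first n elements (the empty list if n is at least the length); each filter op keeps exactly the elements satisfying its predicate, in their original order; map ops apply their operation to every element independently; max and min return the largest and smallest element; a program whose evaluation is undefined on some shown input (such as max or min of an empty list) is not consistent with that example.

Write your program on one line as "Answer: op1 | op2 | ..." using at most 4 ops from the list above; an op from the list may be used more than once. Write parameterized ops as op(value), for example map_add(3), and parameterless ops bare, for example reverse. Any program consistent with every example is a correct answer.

reverse | filter_even | reverse | len

Check, running the answer program on each example:
  [-19, 1, 48] -> [48, 1, -19] -> [48] -> [48] -> 1
  [-48, 8, 35, -30, 25, 36, -9] -> [-9, 36, 25, -30, 35, 8, -48] -> [36, -30, 8, -48] -> [-48, 8, -30, 36] -> 4
  [-12, 8, -11, 34, -46, -35, 19] -> [19, -35, -46, 34, -11, 8, -12] -> [-46, 34, 8, -12] -> [-12, 8, 34, -46] -> 4
  [-35, -44, -48] -> [-48, -44, -35] -> [-48, -44] -> [-44, -48] -> 2
  [-50, -42, -26, 49, -26, -41, 17, 29] -> [29, 17, -41, -26, 49, -26, -42, -50] -> [-26, -26, -42, -50] -> [-50, -42, -26, -26] -> 4
  [45, 30, 7, -39] -> [-39, 7, 30, 45] -> [30] -> [30] -> 1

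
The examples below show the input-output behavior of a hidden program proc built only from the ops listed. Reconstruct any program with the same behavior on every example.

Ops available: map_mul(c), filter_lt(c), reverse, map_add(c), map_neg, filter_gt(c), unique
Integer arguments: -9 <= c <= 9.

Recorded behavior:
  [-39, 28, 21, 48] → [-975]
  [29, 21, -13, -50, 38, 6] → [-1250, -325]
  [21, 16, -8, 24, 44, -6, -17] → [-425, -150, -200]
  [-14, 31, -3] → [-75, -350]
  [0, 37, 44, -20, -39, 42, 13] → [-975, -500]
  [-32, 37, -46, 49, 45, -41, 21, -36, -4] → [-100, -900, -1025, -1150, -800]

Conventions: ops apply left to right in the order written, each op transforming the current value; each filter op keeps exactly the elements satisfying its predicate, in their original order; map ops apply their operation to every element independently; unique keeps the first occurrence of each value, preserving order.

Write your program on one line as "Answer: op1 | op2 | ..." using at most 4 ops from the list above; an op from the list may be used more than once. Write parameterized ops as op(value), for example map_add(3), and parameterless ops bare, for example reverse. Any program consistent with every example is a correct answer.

map_mul(-5) | map_mul(-5) | filter_lt(0) | reverse

Check, running the answer program on each example:
  [-39, 28, 21, 48] -> [195, -140, -105, -240] -> [-975, 700, 525, 1200] -> [-975] -> [-975]
  [29, 21, -13, -50, 38, 6] -> [-145, -105, 65, 250, -190, -30] -> [725, 525, -325, -1250, 950, 150] -> [-325, -1250] -> [-1250, -325]
  [21, 16, -8, 24, 44, -6, -17] -> [-105, -80, 40, -120, -220, 30, 85] -> [525, 400, -200, 600, 1100, -150, -425] -> [-200, -150, -425] -> [-425, -150, -200]
  [-14, 31, -3] -> [70, -155, 15] -> [-350, 775, -75] -> [-350, -75] -> [-75, -350]
  [0, 37, 44, -20, -39, 42, 13] -> [0, -185, -220, 100, 195, -210, -65] -> [0, 925, 1100, -500, -975, 1050, 325] -> [-500, -975] -> [-975, -500]
  [-32, 37, -46, 49, 45, -41, 21, -36, -4] -> [160, -185, 230, -245, -225, 205, -105, 180, 20] -> [-800, 925, -1150, 1225, 1125, -1025, 525, -900, -100] -> [-800, -1150, -1025, -900, -100] -> [-100, -900, -1025, -1150, -800]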